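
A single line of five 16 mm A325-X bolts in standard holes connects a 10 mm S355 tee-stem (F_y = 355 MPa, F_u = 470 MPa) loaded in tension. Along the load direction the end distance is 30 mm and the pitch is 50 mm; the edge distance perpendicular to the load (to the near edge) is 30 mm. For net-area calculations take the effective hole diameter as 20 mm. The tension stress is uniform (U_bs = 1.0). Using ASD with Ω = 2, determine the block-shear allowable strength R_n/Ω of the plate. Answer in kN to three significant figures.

Shear plane L_v = 30 + 4·50 = 230 mm; A_gv = 230 × 10 = 2300 mm².
A_nv = (230 − 4.5·20) × 10 = 1400 mm².
A_nt = (30 − 0.5·20) × 10 = 200 mm².
0.6 F_u A_nv = 394.8 kN; 0.6 F_y A_gv = 489.9 kN → shear rupture governs the shear term.
R_n = 394.8 + 1.0 × 470 × 200 / 1000 = 488.8 kN.
Allowable strength R_n/Ω = 488.8 / 2 = 244 kN.

244 kN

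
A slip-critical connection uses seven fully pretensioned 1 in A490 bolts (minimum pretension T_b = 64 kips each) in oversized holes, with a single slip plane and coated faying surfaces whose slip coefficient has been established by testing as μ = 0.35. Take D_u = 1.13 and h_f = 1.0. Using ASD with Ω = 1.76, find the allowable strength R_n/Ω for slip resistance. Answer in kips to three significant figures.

101 kips

R_n = μ · D_u · h_f · T_b · n_s · n_b = 0.35 × 1.13 × 1.0 × 64 × 1 × 7 = 177.2 kips.
Allowable strength R_n/Ω = 177.2 / 1.76 = 101 kips.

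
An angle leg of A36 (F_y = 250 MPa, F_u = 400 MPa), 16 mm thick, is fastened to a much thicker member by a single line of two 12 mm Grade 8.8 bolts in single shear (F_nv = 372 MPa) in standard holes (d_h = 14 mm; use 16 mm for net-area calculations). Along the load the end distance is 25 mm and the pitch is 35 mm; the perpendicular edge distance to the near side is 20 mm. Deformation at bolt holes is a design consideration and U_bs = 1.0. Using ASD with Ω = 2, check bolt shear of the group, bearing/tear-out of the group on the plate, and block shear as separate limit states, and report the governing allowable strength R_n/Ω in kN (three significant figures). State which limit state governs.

42.1 kN (bolt shear governs)

Bolt shear: A_b = π·12²/4 = 113.1 mm²; R_n = 372 × 113.1 × 2 × 1 / 1000 = 84.14 kN → 84.14 / 2 = 42.1 kN.
Bearing: edge l_c = 18, r_n = 138.2 kN; interior l_c = 21, r_n = 161.3 kN; R_n = 138.2 + 1·161.3 = 299.5 kN → 150 kN.
Block shear: A_gv = 960, A_nv = 576, A_nt = 192 mm²; R_n = min(0.6F_uA_nv, 0.6F_yA_gv) + U_bs·F_u·A_nt = 215 kN → 108 kN.
Bolt shear governs: 42.1 kN.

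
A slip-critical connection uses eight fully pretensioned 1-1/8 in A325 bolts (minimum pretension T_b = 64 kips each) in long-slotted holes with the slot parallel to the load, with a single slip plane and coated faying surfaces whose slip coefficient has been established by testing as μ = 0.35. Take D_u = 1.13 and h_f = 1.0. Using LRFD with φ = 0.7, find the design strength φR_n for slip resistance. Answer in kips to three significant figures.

R_n = μ · D_u · h_f · T_b · n_s · n_b = 0.35 × 1.13 × 1.0 × 64 × 1 × 8 = 202.5 kips.
Design strength φR_n = 0.7 × 202.5 = 142 kips.

142 kips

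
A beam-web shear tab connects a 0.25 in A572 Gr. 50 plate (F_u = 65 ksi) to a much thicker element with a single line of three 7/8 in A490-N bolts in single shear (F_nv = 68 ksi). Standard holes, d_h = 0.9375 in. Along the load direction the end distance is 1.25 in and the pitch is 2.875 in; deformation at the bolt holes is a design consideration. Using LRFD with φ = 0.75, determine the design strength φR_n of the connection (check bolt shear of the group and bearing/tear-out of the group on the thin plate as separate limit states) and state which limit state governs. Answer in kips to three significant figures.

62.6 kips (bearing governs)

Bolt shear: A_b = π·0.875²/4 = 0.6013 in²; R_n = 68 × 0.6013 × 3 × 1 = 122.7 kips → 0.75 × 122.7 = 92 kips.
Bearing (1.2 l_c t F_u ≤ 2.4 d t F_u): upper limit = 2.4·0.875·0.25·65 = 34.12 kips.
  Edge l_c = 1.25 − 0.9375/2 = 0.7812 → r_n = 15.23 kips; interior l_c = 2.875 − 0.9375 = 1.938 → r_n = 34.12 kips.
  R_n,bearing = 1·15.23 + 2·34.12 = 83.48 kips → 0.75 × 83.48 = 62.6 kips.
Bearing governs: 62.6 kips.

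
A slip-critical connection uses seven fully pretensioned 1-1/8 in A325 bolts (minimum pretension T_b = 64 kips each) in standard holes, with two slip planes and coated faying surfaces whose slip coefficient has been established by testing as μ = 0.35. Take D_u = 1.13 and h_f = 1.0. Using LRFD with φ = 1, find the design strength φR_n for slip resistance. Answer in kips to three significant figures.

R_n = μ · D_u · h_f · T_b · n_s · n_b = 0.35 × 1.13 × 1.0 × 64 × 2 × 7 = 354.4 kips.
Design strength φR_n = 1 × 354.4 = 354 kips.

354 kips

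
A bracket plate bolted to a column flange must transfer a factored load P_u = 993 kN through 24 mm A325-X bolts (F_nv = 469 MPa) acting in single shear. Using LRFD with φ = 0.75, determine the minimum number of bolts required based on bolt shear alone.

A_b = π·24²/4 = 452.4 mm².
Per-bolt design strength φR_n = 0.75 × 469 × 452.4 × 1 / 1000 = 159.1 kN.
n ≥ 993 / 159.1 = 6.24 → use 7 bolts.

7 bolts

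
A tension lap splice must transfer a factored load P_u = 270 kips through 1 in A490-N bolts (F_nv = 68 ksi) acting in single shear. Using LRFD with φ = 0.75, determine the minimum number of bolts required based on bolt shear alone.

A_b = π·1²/4 = 0.7854 in².
Per-bolt design strength φR_n = 0.75 × 68 × 0.7854 × 1 = 40.06 kips.
n ≥ 270 / 40.06 = 6.741 → use 7 bolts.

7 bolts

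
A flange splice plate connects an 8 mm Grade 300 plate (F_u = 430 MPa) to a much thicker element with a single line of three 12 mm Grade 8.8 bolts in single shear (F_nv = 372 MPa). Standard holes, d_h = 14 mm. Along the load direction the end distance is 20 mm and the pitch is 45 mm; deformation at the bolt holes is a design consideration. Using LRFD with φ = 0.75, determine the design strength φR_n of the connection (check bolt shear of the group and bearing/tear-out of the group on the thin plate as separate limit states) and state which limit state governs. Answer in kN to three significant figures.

Bolt shear: A_b = π·12²/4 = 113.1 mm²; R_n = 372 × 113.1 × 3 × 1 / 1000 = 126.2 kN → 0.75 × 126.2 = 94.7 kN.
Bearing (1.2 l_c t F_u ≤ 2.4 d t F_u): upper limit = 2.4·12·8·430 / 1000 = 99.07 kN.
  Edge l_c = 20 − 14/2 = 13 → r_n = 53.66 kN; interior l_c = 45 − 14 = 31 → r_n = 99.07 kN.
  R_n,bearing = 1·53.66 + 2·99.07 = 251.8 kN → 0.75 × 251.8 = 189 kN.
Bolt shear governs: 94.7 kN.

94.7 kN (bolt shear governs)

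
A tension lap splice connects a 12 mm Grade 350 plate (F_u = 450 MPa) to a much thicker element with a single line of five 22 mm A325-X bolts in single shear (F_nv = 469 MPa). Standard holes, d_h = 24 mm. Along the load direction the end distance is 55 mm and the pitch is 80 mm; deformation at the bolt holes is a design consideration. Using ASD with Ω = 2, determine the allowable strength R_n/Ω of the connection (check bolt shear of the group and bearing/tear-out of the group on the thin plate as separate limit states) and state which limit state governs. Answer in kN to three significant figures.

446 kN (bolt shear governs)

Bolt shear: A_b = π·22²/4 = 380.1 mm²; R_n = 469 × 380.1 × 5 × 1 / 1000 = 891.4 kN → 891.4 / 2 = 446 kN.
Bearing (1.2 l_c t F_u ≤ 2.4 d t F_u): upper limit = 2.4·22·12·450 / 1000 = 285.1 kN.
  Edge l_c = 55 − 24/2 = 43 → r_n = 278.6 kN; interior l_c = 80 − 24 = 56 → r_n = 285.1 kN.
  R_n,bearing = 1·278.6 + 4·285.1 = 1419 kN → 1419 / 2 = 710 kN.
Bolt shear governs: 446 kN.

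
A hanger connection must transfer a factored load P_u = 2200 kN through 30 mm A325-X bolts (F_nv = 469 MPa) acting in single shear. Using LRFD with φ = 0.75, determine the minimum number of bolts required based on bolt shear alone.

A_b = π·30²/4 = 706.9 mm².
Per-bolt design strength φR_n = 0.75 × 469 × 706.9 × 1 / 1000 = 248.6 kN.
n ≥ 2200 / 248.6 = 8.848 → use 9 bolts.

9 bolts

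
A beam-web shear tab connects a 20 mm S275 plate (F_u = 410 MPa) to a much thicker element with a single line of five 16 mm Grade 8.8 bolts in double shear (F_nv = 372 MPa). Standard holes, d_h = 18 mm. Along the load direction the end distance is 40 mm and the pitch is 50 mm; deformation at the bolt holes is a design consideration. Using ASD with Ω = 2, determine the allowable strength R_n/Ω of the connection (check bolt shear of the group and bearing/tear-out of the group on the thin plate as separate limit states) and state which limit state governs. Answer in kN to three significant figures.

Bolt shear: A_b = π·16²/4 = 201.1 mm²; R_n = 372 × 201.1 × 5 × 2 / 1000 = 748 kN → 748 / 2 = 374 kN.
Bearing (1.2 l_c t F_u ≤ 2.4 d t F_u): upper limit = 2.4·16·20·410 / 1000 = 314.9 kN.
  Edge l_c = 40 − 18/2 = 31 → r_n = 305 kN; interior l_c = 50 − 18 = 32 → r_n = 314.9 kN.
  R_n,bearing = 1·305 + 4·314.9 = 1565 kN → 1565 / 2 = 782 kN.
Bolt shear governs: 374 kN.

374 kN (bolt shear governs)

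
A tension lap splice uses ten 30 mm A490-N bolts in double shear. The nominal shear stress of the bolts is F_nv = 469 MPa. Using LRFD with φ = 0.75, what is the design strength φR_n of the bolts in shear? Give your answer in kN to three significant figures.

A_b = π × 30² / 4 = 706.9 mm².
R_n = F_nv · A_b · n · n_s = 469 × 706.9 × 10 × 2 / 1000 = 6630 kN.
Design strength φR_n = 0.75 × 6630 = 4970 kN.

4970 kN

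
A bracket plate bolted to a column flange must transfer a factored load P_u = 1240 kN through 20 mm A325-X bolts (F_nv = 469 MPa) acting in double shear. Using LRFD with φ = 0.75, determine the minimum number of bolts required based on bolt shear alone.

6 bolts

A_b = π·20²/4 = 314.2 mm².
Per-bolt design strength φR_n = 0.75 × 469 × 314.2 × 2 / 1000 = 221 kN.
n ≥ 1240 / 221 = 5.611 → use 6 bolts.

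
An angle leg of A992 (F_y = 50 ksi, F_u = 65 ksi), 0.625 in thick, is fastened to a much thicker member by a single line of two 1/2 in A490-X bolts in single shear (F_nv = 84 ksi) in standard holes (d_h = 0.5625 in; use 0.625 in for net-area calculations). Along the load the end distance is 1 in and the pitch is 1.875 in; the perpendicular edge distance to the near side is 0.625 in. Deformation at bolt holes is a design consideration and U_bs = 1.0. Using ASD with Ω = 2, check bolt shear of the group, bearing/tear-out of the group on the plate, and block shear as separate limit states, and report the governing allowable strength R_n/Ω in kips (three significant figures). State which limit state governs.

Bolt shear: A_b = π·0.5²/4 = 0.1963 in²; R_n = 84 × 0.1963 × 2 × 1 = 32.99 kips → 32.99 / 2 = 16.5 kips.
Bearing: edge l_c = 0.7188, r_n = 35.04 kips; interior l_c = 1.312, r_n = 48.75 kips; R_n = 35.04 + 1·48.75 = 83.79 kips → 41.9 kips.
Block shear: A_gv = 1.797, A_nv = 1.211, A_nt = 0.1953 in²; R_n = min(0.6F_uA_nv, 0.6F_yA_gv) + U_bs·F_u·A_nt = 59.92 kips → 30 kips.
Bolt shear governs: 16.5 kips.

16.5 kips (bolt shear governs)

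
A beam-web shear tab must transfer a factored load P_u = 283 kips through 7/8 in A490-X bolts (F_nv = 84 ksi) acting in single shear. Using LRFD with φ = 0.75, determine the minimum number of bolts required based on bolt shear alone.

8 bolts

A_b = π·0.875²/4 = 0.6013 in².
Per-bolt design strength φR_n = 0.75 × 84 × 0.6013 × 1 = 37.88 kips.
n ≥ 283 / 37.88 = 7.47 → use 8 bolts.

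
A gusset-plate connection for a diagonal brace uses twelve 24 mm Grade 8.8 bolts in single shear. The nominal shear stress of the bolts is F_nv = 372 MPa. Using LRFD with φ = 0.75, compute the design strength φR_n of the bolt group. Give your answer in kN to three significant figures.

1510 kN

A_b = π × 24² / 4 = 452.4 mm².
R_n = F_nv · A_b · n · n_s = 372 × 452.4 × 12 × 1 / 1000 = 2019 kN.
Design strength φR_n = 0.75 × 2019 = 1510 kN.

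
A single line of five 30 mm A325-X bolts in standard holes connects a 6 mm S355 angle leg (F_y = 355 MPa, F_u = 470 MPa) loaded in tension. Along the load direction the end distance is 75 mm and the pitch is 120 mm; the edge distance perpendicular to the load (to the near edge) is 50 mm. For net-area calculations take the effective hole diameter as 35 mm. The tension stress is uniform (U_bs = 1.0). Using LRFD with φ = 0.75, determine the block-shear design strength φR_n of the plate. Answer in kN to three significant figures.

Shear plane L_v = 75 + 4·120 = 555 mm; A_gv = 555 × 6 = 3330 mm².
A_nv = (555 − 4.5·35) × 6 = 2385 mm².
A_nt = (50 − 0.5·35) × 6 = 195 mm².
0.6 F_u A_nv = 672.6 kN; 0.6 F_y A_gv = 709.3 kN → shear rupture governs the shear term.
R_n = 672.6 + 1.0 × 470 × 195 / 1000 = 764.2 kN.
Design strength φR_n = 0.75 × 764.2 = 573 kN.

573 kN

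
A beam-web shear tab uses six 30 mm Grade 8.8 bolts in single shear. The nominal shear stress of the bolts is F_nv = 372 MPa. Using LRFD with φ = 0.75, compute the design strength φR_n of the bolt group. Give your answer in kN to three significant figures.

1180 kN

A_b = π × 30² / 4 = 706.9 mm².
R_n = F_nv · A_b · n · n_s = 372 × 706.9 × 6 × 1 / 1000 = 1578 kN.
Design strength φR_n = 0.75 × 1578 = 1180 kN.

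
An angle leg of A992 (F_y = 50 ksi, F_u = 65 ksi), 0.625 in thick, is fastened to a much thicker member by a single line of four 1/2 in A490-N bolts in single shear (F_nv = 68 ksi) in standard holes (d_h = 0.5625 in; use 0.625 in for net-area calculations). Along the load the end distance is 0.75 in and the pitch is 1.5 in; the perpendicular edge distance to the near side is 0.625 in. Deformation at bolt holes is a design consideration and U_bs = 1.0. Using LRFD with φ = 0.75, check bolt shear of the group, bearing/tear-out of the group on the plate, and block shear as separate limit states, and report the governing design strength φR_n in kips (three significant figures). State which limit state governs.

40.1 kips (bolt shear governs)

Bolt shear: A_b = π·0.5²/4 = 0.1963 in²; R_n = 68 × 0.1963 × 4 × 1 = 53.41 kips → 0.75 × 53.41 = 40.1 kips.
Bearing: edge l_c = 0.4688, r_n = 22.85 kips; interior l_c = 0.9375, r_n = 45.7 kips; R_n = 22.85 + 3·45.7 = 160 kips → 120 kips.
Block shear: A_gv = 3.281, A_nv = 1.914, A_nt = 0.1953 in²; R_n = min(0.6F_uA_nv, 0.6F_yA_gv) + U_bs·F_u·A_nt = 87.34 kips → 65.5 kips.
Bolt shear governs: 40.1 kips.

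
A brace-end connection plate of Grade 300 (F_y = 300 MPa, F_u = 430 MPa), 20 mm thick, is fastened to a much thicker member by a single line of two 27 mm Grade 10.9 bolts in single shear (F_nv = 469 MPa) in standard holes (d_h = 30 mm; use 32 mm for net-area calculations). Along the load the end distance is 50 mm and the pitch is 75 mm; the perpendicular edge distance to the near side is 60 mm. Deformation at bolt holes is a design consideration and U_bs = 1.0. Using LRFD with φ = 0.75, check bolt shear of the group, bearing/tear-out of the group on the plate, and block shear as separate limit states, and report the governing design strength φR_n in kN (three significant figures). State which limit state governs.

403 kN (bolt shear governs)

Bolt shear: A_b = π·27²/4 = 572.6 mm²; R_n = 469 × 572.6 × 2 × 1 / 1000 = 537.1 kN → 0.75 × 537.1 = 403 kN.
Bearing: edge l_c = 35, r_n = 361.2 kN; interior l_c = 45, r_n = 464.4 kN; R_n = 361.2 + 1·464.4 = 825.6 kN → 619 kN.
Block shear: A_gv = 2500, A_nv = 1540, A_nt = 880 mm²; R_n = min(0.6F_uA_nv, 0.6F_yA_gv) + U_bs·F_u·A_nt = 775.7 kN → 582 kN.
Bolt shear governs: 403 kN.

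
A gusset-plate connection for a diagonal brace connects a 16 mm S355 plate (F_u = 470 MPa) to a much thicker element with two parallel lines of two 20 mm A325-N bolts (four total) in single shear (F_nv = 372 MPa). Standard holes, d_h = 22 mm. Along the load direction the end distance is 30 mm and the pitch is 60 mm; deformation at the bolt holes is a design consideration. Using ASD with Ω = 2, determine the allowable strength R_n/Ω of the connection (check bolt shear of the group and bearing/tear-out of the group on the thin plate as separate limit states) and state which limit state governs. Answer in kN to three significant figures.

234 kN (bolt shear governs)

Bolt shear: A_b = π·20²/4 = 314.2 mm²; R_n = 372 × 314.2 × 4 × 1 / 1000 = 467.5 kN → 467.5 / 2 = 234 kN.
Bearing (1.2 l_c t F_u ≤ 2.4 d t F_u): upper limit = 2.4·20·16·470 / 1000 = 361 kN.
  Edge l_c = 30 − 22/2 = 19 → r_n = 171.5 kN; interior l_c = 60 − 22 = 38 → r_n = 342.9 kN.
  R_n,bearing = 2·171.5 + 2·342.9 = 1029 kN → 1029 / 2 = 514 kN.
Bolt shear governs: 234 kN.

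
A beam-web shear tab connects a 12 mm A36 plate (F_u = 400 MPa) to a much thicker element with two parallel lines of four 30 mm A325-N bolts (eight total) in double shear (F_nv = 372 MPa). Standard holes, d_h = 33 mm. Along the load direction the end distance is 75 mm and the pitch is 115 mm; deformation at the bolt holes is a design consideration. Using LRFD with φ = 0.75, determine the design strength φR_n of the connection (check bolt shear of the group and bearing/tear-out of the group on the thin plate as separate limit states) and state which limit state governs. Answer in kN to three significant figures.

2060 kN (bearing governs)

Bolt shear: A_b = π·30²/4 = 706.9 mm²; R_n = 372 × 706.9 × 8 × 2 / 1000 = 4207 kN → 0.75 × 4207 = 3160 kN.
Bearing (1.2 l_c t F_u ≤ 2.4 d t F_u): upper limit = 2.4·30·12·400 / 1000 = 345.6 kN.
  Edge l_c = 75 − 33/2 = 58.5 → r_n = 337 kN; interior l_c = 115 − 33 = 82 → r_n = 345.6 kN.
  R_n,bearing = 2·337 + 6·345.6 = 2748 kN → 0.75 × 2748 = 2060 kN.
Bearing governs: 2060 kN.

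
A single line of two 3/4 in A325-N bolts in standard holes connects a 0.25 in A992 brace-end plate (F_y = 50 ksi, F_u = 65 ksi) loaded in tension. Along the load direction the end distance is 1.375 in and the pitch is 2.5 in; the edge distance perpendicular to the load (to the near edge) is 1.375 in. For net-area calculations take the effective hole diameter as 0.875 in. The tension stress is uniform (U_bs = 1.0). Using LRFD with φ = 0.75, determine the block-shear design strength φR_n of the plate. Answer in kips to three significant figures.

Shear plane L_v = 1.375 + 1·2.5 = 3.875 in; A_gv = 3.875 × 0.25 = 0.9688 in².
A_nv = (3.875 − 1.5·0.875) × 0.25 = 0.6406 in².
A_nt = (1.375 − 0.5·0.875) × 0.25 = 0.2344 in².
0.6 F_u A_nv = 24.98 kips; 0.6 F_y A_gv = 29.06 kips → shear rupture governs the shear term.
R_n = 24.98 + 1.0 × 65 × 0.2344 = 40.22 kips.
Design strength φR_n = 0.75 × 40.22 = 30.2 kips.

30.2 kips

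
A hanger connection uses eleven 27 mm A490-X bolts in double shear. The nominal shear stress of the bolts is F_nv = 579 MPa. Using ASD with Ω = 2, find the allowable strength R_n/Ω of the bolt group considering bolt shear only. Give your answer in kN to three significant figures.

A_b = π × 27² / 4 = 572.6 mm².
R_n = F_nv · A_b · n · n_s = 579 × 572.6 × 11 × 2 / 1000 = 7293 kN.
Allowable strength R_n/Ω = 7293 / 2 = 3650 kN.

3650 kN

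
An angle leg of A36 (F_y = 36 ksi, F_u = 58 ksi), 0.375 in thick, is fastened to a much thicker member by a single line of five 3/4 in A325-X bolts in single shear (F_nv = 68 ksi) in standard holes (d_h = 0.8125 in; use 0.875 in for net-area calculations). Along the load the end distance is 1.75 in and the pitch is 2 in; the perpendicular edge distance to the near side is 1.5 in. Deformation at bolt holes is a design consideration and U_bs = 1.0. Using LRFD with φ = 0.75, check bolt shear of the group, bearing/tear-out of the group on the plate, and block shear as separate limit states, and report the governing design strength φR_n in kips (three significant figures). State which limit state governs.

Bolt shear: A_b = π·0.75²/4 = 0.4418 in²; R_n = 68 × 0.4418 × 5 × 1 = 150.2 kips → 0.75 × 150.2 = 113 kips.
Bearing: edge l_c = 1.344, r_n = 35.07 kips; interior l_c = 1.188, r_n = 30.99 kips; R_n = 35.07 + 4·30.99 = 159 kips → 119 kips.
Block shear: A_gv = 3.656, A_nv = 2.18, A_nt = 0.3984 in²; R_n = min(0.6F_uA_nv, 0.6F_yA_gv) + U_bs·F_u·A_nt = 98.96 kips → 74.2 kips.
Block shear governs: 74.2 kips.

74.2 kips (block shear governs)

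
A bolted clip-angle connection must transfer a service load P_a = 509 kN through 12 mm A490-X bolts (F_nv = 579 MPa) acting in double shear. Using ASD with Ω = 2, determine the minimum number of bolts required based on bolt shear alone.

8 bolts

A_b = π·12²/4 = 113.1 mm².
Per-bolt allowable strength R_n/Ω = 579 × 113.1 × 2 / 1000 / 2 = 65.48 kN.
n ≥ 509 / 65.48 = 7.773 → use 8 bolts.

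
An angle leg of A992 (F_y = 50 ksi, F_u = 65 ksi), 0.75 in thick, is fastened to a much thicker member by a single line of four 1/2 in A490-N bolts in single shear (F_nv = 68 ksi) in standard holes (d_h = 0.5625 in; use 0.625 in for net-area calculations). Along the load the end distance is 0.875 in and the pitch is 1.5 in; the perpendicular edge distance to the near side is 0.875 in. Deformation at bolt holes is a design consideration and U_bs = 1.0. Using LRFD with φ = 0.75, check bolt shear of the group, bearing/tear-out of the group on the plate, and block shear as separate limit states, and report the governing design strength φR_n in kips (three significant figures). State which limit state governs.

Bolt shear: A_b = π·0.5²/4 = 0.1963 in²; R_n = 68 × 0.1963 × 4 × 1 = 53.41 kips → 0.75 × 53.41 = 40.1 kips.
Bearing: edge l_c = 0.5938, r_n = 34.73 kips; interior l_c = 0.9375, r_n = 54.84 kips; R_n = 34.73 + 3·54.84 = 199.3 kips → 149 kips.
Block shear: A_gv = 4.031, A_nv = 2.391, A_nt = 0.4219 in²; R_n = min(0.6F_uA_nv, 0.6F_yA_gv) + U_bs·F_u·A_nt = 120.7 kips → 90.5 kips.
Bolt shear governs: 40.1 kips.

40.1 kips (bolt shear governs)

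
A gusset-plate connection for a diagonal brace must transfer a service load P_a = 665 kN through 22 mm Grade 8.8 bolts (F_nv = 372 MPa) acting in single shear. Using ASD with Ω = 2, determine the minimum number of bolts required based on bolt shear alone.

10 bolts

A_b = π·22²/4 = 380.1 mm².
Per-bolt allowable strength R_n/Ω = 372 × 380.1 × 1 / 1000 / 2 = 70.7 kN.
n ≥ 665 / 70.7 = 9.405 → use 10 bolts.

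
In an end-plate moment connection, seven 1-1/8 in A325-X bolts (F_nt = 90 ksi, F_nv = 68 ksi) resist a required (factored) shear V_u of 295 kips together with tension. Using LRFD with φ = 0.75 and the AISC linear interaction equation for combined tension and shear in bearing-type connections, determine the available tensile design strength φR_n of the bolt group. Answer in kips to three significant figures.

A_b = π·1.125²/4 = 0.994 in²; f_rv = 295 / (7 × 0.994) = 42.4 ksi.
F'_nt = 1.3 F_nt − (F_nt / φF_nv) f_rv = 1.3·90 − (90/(0.75·68))·42.4 = 42.18 ksi, capped at F_nt → F'_nt = 42.18 ksi.
R_n = F'_nt · A_b · n = 42.18 × 0.994 × 7 = 293.5 kips.
Design strength φR_n = 0.75 × 293.5 = 220 kips.

220 kips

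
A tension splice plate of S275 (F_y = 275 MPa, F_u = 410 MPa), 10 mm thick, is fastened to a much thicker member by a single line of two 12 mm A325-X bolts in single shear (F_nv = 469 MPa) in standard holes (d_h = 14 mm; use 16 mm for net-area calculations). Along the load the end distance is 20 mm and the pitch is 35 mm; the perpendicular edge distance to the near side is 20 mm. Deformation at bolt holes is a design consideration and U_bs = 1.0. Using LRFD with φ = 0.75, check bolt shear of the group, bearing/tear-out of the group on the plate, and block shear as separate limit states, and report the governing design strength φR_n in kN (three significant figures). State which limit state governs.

Bolt shear: A_b = π·12²/4 = 113.1 mm²; R_n = 469 × 113.1 × 2 × 1 / 1000 = 106.1 kN → 0.75 × 106.1 = 79.6 kN.
Bearing: edge l_c = 13, r_n = 63.96 kN; interior l_c = 21, r_n = 103.3 kN; R_n = 63.96 + 1·103.3 = 167.3 kN → 125 kN.
Block shear: A_gv = 550, A_nv = 310, A_nt = 120 mm²; R_n = min(0.6F_uA_nv, 0.6F_yA_gv) + U_bs·F_u·A_nt = 125.5 kN → 94.1 kN.
Bolt shear governs: 79.6 kN.

79.6 kN (bolt shear governs)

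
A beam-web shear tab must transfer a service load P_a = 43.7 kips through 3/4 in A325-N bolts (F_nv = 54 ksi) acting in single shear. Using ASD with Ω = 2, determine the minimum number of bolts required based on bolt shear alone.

A_b = π·0.75²/4 = 0.4418 in².
Per-bolt allowable strength R_n/Ω = 54 × 0.4418 × 1 / 2 = 11.93 kips.
n ≥ 43.7 / 11.93 = 3.664 → use 4 bolts.

4 bolts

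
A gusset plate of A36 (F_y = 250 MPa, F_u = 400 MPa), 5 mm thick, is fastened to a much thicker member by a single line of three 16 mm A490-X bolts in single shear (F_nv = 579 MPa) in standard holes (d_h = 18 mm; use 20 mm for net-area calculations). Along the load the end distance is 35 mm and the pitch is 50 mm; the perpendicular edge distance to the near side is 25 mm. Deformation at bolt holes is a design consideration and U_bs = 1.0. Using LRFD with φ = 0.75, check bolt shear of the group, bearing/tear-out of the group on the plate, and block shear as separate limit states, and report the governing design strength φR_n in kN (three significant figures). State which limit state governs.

Bolt shear: A_b = π·16²/4 = 201.1 mm²; R_n = 579 × 201.1 × 3 × 1 / 1000 = 349.2 kN → 0.75 × 349.2 = 262 kN.
Bearing: edge l_c = 26, r_n = 62.4 kN; interior l_c = 32, r_n = 76.8 kN; R_n = 62.4 + 2·76.8 = 216 kN → 162 kN.
Block shear: A_gv = 675, A_nv = 425, A_nt = 75 mm²; R_n = min(0.6F_uA_nv, 0.6F_yA_gv) + U_bs·F_u·A_nt = 131.2 kN → 98.4 kN.
Block shear governs: 98.4 kN.

98.4 kN (block shear governs)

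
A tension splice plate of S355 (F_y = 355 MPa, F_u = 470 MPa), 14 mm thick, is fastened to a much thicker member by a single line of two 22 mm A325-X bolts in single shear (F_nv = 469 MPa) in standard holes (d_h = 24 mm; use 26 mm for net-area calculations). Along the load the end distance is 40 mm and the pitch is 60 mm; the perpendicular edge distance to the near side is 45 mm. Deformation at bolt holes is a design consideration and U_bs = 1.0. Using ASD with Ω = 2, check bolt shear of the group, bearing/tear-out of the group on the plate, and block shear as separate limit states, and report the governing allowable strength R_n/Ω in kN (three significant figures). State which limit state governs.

178 kN (bolt shear governs)

Bolt shear: A_b = π·22²/4 = 380.1 mm²; R_n = 469 × 380.1 × 2 × 1 / 1000 = 356.6 kN → 356.6 / 2 = 178 kN.
Bearing: edge l_c = 28, r_n = 221.1 kN; interior l_c = 36, r_n = 284.3 kN; R_n = 221.1 + 1·284.3 = 505.3 kN → 253 kN.
Block shear: A_gv = 1400, A_nv = 854, A_nt = 448 mm²; R_n = min(0.6F_uA_nv, 0.6F_yA_gv) + U_bs·F_u·A_nt = 451.4 kN → 226 kN.
Bolt shear governs: 178 kN.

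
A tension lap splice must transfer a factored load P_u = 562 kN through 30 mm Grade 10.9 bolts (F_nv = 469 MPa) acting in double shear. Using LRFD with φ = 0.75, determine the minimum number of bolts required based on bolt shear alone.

2 bolts

A_b = π·30²/4 = 706.9 mm².
Per-bolt design strength φR_n = 0.75 × 469 × 706.9 × 2 / 1000 = 497.3 kN.
n ≥ 562 / 497.3 = 1.13 → use 2 bolts.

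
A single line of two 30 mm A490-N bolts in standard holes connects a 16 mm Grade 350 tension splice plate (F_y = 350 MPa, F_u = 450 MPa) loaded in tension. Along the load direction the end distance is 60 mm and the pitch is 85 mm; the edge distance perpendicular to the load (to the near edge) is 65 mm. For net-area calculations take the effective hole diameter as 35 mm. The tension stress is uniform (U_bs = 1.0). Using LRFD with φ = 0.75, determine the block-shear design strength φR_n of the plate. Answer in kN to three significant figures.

Shear plane L_v = 60 + 1·85 = 145 mm; A_gv = 145 × 16 = 2320 mm².
A_nv = (145 − 1.5·35) × 16 = 1480 mm².
A_nt = (65 − 0.5·35) × 16 = 760 mm².
0.6 F_u A_nv = 399.6 kN; 0.6 F_y A_gv = 487.2 kN → shear rupture governs the shear term.
R_n = 399.6 + 1.0 × 450 × 760 / 1000 = 741.6 kN.
Design strength φR_n = 0.75 × 741.6 = 556 kN.

556 kN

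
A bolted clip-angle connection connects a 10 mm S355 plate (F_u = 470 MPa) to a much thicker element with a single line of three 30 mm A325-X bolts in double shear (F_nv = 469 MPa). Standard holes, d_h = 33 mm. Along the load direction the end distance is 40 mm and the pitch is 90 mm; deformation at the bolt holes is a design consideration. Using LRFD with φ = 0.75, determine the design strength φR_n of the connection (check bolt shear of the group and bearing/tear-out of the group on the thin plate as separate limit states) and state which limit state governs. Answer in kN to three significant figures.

Bolt shear: A_b = π·30²/4 = 706.9 mm²; R_n = 469 × 706.9 × 3 × 2 / 1000 = 1989 kN → 0.75 × 1989 = 1490 kN.
Bearing (1.2 l_c t F_u ≤ 2.4 d t F_u): upper limit = 2.4·30·10·470 / 1000 = 338.4 kN.
  Edge l_c = 40 − 33/2 = 23.5 → r_n = 132.5 kN; interior l_c = 90 − 33 = 57 → r_n = 321.5 kN.
  R_n,bearing = 1·132.5 + 2·321.5 = 775.5 kN → 0.75 × 775.5 = 582 kN.
Bearing governs: 582 kN.

582 kN (bearing governs)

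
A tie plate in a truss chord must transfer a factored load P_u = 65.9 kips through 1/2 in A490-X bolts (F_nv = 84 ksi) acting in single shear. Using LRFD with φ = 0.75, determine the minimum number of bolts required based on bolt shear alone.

A_b = π·0.5²/4 = 0.1963 in².
Per-bolt design strength φR_n = 0.75 × 84 × 0.1963 × 1 = 12.37 kips.
n ≥ 65.9 / 12.37 = 5.327 → use 6 bolts.

6 bolts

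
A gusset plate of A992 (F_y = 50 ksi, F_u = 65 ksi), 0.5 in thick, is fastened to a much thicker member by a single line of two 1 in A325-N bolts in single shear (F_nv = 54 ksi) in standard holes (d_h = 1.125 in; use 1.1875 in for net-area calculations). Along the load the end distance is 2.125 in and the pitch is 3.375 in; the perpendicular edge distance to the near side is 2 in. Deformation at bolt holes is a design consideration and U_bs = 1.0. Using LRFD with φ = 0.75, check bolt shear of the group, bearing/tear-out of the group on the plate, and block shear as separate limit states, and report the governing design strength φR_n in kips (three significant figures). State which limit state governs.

Bolt shear: A_b = π·1²/4 = 0.7854 in²; R_n = 54 × 0.7854 × 2 × 1 = 84.82 kips → 0.75 × 84.82 = 63.6 kips.
Bearing: edge l_c = 1.562, r_n = 60.94 kips; interior l_c = 2.25, r_n = 78 kips; R_n = 60.94 + 1·78 = 138.9 kips → 104 kips.
Block shear: A_gv = 2.75, A_nv = 1.859, A_nt = 0.7031 in²; R_n = min(0.6F_uA_nv, 0.6F_yA_gv) + U_bs·F_u·A_nt = 118.2 kips → 88.7 kips.
Bolt shear governs: 63.6 kips.

63.6 kips (bolt shear governs)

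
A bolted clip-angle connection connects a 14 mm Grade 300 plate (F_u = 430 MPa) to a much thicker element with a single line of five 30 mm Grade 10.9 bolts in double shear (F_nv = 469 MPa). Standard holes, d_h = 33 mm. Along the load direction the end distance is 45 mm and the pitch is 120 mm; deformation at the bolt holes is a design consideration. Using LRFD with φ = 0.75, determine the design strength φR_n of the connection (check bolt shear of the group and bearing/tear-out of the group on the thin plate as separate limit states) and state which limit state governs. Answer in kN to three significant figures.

Bolt shear: A_b = π·30²/4 = 706.9 mm²; R_n = 469 × 706.9 × 5 × 2 / 1000 = 3315 kN → 0.75 × 3315 = 2490 kN.
Bearing (1.2 l_c t F_u ≤ 2.4 d t F_u): upper limit = 2.4·30·14·430 / 1000 = 433.4 kN.
  Edge l_c = 45 − 33/2 = 28.5 → r_n = 205.9 kN; interior l_c = 120 − 33 = 87 → r_n = 433.4 kN.
  R_n,bearing = 1·205.9 + 4·433.4 = 1940 kN → 0.75 × 1940 = 1450 kN.
Bearing governs: 1450 kN.

1450 kN (bearing governs)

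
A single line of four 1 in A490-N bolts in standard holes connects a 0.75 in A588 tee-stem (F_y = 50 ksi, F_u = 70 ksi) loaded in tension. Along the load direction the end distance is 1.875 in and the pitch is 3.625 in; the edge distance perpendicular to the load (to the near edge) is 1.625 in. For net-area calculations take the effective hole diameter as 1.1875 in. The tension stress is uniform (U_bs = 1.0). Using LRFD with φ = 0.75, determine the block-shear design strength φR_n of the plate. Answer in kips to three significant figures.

244 kips

Shear plane L_v = 1.875 + 3·3.625 = 12.75 in; A_gv = 12.75 × 0.75 = 9.562 in².
A_nv = (12.75 − 3.5·1.1875) × 0.75 = 6.445 in².
A_nt = (1.625 − 0.5·1.1875) × 0.75 = 0.7734 in².
0.6 F_u A_nv = 270.7 kips; 0.6 F_y A_gv = 286.9 kips → shear rupture governs the shear term.
R_n = 270.7 + 1.0 × 70 × 0.7734 = 324.8 kips.
Design strength φR_n = 0.75 × 324.8 = 244 kips.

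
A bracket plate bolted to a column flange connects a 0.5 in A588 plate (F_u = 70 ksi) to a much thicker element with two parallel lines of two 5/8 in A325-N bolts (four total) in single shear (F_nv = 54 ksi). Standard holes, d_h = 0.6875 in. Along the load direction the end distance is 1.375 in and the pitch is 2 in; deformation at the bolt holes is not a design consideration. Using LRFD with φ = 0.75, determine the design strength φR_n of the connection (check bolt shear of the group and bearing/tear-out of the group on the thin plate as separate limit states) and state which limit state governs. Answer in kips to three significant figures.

Bolt shear: A_b = π·0.625²/4 = 0.3068 in²; R_n = 54 × 0.3068 × 4 × 1 = 66.27 kips → 0.75 × 66.27 = 49.7 kips.
Bearing (1.5 l_c t F_u ≤ 3.0 d t F_u): upper limit = 3.0·0.625·0.5·70 = 65.62 kips.
  Edge l_c = 1.375 − 0.6875/2 = 1.031 → r_n = 54.14 kips; interior l_c = 2 − 0.6875 = 1.312 → r_n = 65.62 kips.
  R_n,bearing = 2·54.14 + 2·65.62 = 239.5 kips → 0.75 × 239.5 = 180 kips.
Bolt shear governs: 49.7 kips.

49.7 kips (bolt shear governs)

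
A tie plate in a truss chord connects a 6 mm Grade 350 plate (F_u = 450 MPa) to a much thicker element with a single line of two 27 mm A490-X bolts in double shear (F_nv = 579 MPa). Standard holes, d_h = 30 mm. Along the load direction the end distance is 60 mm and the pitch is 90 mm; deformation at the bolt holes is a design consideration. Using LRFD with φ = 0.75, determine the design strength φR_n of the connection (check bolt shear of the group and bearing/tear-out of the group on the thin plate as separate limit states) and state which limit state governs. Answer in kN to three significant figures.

Bolt shear: A_b = π·27²/4 = 572.6 mm²; R_n = 579 × 572.6 × 2 × 2 / 1000 = 1326 kN → 0.75 × 1326 = 995 kN.
Bearing (1.2 l_c t F_u ≤ 2.4 d t F_u): upper limit = 2.4·27·6·450 / 1000 = 175 kN.
  Edge l_c = 60 − 30/2 = 45 → r_n = 145.8 kN; interior l_c = 90 − 30 = 60 → r_n = 175 kN.
  R_n,bearing = 1·145.8 + 1·175 = 320.8 kN → 0.75 × 320.8 = 241 kN.
Bearing governs: 241 kN.

241 kN (bearing governs)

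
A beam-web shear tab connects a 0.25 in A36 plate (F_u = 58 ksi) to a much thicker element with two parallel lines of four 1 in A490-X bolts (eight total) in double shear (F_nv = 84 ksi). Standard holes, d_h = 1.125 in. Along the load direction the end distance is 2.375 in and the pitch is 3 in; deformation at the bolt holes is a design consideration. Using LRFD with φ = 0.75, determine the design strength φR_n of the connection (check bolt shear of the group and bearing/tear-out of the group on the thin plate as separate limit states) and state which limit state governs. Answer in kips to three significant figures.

194 kips (bearing governs)

Bolt shear: A_b = π·1²/4 = 0.7854 in²; R_n = 84 × 0.7854 × 8 × 2 = 1056 kips → 0.75 × 1056 = 792 kips.
Bearing (1.2 l_c t F_u ≤ 2.4 d t F_u): upper limit = 2.4·1·0.25·58 = 34.8 kips.
  Edge l_c = 2.375 − 1.125/2 = 1.812 → r_n = 31.54 kips; interior l_c = 3 − 1.125 = 1.875 → r_n = 32.62 kips.
  R_n,bearing = 2·31.54 + 6·32.62 = 258.8 kips → 0.75 × 258.8 = 194 kips.
Bearing governs: 194 kips.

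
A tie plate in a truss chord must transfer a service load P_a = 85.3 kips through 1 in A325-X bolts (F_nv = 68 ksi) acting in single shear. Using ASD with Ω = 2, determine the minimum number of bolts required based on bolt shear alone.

A_b = π·1²/4 = 0.7854 in².
Per-bolt allowable strength R_n/Ω = 68 × 0.7854 × 1 / 2 = 26.7 kips.
n ≥ 85.3 / 26.7 = 3.194 → use 4 bolts.

4 bolts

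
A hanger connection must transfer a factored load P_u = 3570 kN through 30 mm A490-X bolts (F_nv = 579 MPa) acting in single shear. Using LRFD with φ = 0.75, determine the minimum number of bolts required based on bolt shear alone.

12 bolts

A_b = π·30²/4 = 706.9 mm².
Per-bolt design strength φR_n = 0.75 × 579 × 706.9 × 1 / 1000 = 307 kN.
n ≥ 3570 / 307 = 11.63 → use 12 bolts.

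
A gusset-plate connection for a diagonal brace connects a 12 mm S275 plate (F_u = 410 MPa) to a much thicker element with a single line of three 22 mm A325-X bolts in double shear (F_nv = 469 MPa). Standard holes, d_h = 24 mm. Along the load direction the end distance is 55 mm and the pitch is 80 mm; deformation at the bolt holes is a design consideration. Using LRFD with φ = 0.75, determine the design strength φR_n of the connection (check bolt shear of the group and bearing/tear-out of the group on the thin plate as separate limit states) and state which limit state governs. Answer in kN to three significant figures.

580 kN (bearing governs)

Bolt shear: A_b = π·22²/4 = 380.1 mm²; R_n = 469 × 380.1 × 3 × 2 / 1000 = 1070 kN → 0.75 × 1070 = 802 kN.
Bearing (1.2 l_c t F_u ≤ 2.4 d t F_u): upper limit = 2.4·22·12·410 / 1000 = 259.8 kN.
  Edge l_c = 55 − 24/2 = 43 → r_n = 253.9 kN; interior l_c = 80 − 24 = 56 → r_n = 259.8 kN.
  R_n,bearing = 1·253.9 + 2·259.8 = 773.4 kN → 0.75 × 773.4 = 580 kN.
Bearing governs: 580 kN.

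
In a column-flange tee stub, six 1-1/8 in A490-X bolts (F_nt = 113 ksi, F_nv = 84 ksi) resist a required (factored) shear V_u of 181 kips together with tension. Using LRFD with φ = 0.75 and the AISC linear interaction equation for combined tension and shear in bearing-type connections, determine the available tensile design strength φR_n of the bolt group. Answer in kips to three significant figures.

A_b = π·1.125²/4 = 0.994 in²; f_rv = 181 / (6 × 0.994) = 30.35 ksi.
F'_nt = 1.3 F_nt − (F_nt / φF_nv) f_rv = 1.3·113 − (113/(0.75·84))·30.35 = 92.47 ksi, capped at F_nt → F'_nt = 92.47 ksi.
R_n = F'_nt · A_b · n = 92.47 × 0.994 × 6 = 551.5 kips.
Design strength φR_n = 0.75 × 551.5 = 414 kips.

414 kips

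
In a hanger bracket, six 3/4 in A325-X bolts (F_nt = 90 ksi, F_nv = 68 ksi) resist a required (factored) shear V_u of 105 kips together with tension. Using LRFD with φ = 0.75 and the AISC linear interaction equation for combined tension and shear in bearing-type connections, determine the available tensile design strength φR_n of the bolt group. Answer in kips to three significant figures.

A_b = π·0.75²/4 = 0.4418 in²; f_rv = 105 / (6 × 0.4418) = 39.61 ksi.
F'_nt = 1.3 F_nt − (F_nt / φF_nv) f_rv = 1.3·90 − (90/(0.75·68))·39.61 = 47.1 ksi, capped at F_nt → F'_nt = 47.1 ksi.
R_n = F'_nt · A_b · n = 47.1 × 0.4418 × 6 = 124.8 kips.
Design strength φR_n = 0.75 × 124.8 = 93.6 kips.

93.6 kips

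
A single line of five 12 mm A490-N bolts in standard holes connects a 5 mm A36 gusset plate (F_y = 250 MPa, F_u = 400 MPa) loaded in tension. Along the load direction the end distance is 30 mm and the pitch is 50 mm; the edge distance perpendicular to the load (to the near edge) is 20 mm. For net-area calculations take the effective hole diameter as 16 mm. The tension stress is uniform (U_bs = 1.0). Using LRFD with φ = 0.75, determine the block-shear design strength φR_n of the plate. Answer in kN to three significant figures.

147 kN

Shear plane L_v = 30 + 4·50 = 230 mm; A_gv = 230 × 5 = 1150 mm².
A_nv = (230 − 4.5·16) × 5 = 790 mm².
A_nt = (20 − 0.5·16) × 5 = 60 mm².
0.6 F_u A_nv = 189.6 kN; 0.6 F_y A_gv = 172.5 kN → shear yielding governs the shear term.
R_n = 172.5 + 1.0 × 400 × 60 / 1000 = 196.5 kN.
Design strength φR_n = 0.75 × 196.5 = 147 kN.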